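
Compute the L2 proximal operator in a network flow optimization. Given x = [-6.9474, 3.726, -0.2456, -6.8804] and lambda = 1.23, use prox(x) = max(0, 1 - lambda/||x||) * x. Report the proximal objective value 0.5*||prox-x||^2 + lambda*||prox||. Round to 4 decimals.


Step 1: Compute ||x||.
||x|| = 10.4666
Step 2: Compute scaling factor.
scale = max(0, 1 - 1.23/10.4666) = 0.8825
Step 3: prox(x) = [-6.131, 3.2881, -0.2167, -6.0718]
||prox(x)|| = 9.2366
Step 4: Proximal objective.
0.5*||prox-x||^2 = 0.7565
lambda*||prox|| = 11.361
Total = 12.1175


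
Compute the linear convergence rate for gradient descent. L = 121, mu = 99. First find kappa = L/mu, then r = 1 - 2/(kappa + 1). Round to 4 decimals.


Step 1: Compute the condition number.
kappa = L/mu = 121/99 = 1.2222
Step 2: Compute the convergence rate.
r = 1 - 2/(kappa + 1) = 1 - 2*mu/(L + mu) = (L - mu)/(L + mu) = 22/220 = 0.1


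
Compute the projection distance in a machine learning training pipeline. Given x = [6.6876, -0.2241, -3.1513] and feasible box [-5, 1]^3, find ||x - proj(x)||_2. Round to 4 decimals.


Project each component onto [-5, 1].
clip(6.6876) = 1.0, clip(-0.2241) = -0.2241, clip(-3.1513) = -3.1513
Projection = [1.0, -0.2241, -3.1513]
Squared diffs: [32.3488, 0.0, 0.0]
Distance = sqrt(32.3488) = 5.6876


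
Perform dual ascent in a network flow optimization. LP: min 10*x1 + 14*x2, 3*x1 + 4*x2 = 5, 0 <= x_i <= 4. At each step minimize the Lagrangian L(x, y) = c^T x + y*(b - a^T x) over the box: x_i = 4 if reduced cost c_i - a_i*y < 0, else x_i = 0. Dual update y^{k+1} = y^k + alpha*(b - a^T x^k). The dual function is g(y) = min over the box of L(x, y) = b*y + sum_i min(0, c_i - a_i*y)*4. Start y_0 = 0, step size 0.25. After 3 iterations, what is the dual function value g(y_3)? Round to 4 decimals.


Dual ascent for LP: min 10*x1 + 14*x2, 3*x1 + 4*x2 = 5, 0 <= x_i <= 4
Step 1: y^k = 0.0, reduced costs: (10.0, 14.0)
  x^k = (0.0, 0.0), subgradient = b - a^T x = 5.0
  y^{k+1} = 0.0 + 0.25*5.0 = 1.25
Step 2: y^k = 1.25, reduced costs: (6.25, 9.0)
  x^k = (0.0, 0.0), subgradient = b - a^T x = 5.0
  y^{k+1} = 1.25 + 0.25*5.0 = 2.5
Step 3: y^k = 2.5, reduced costs: (2.5, 4.0)
  x^k = (0.0, 0.0), subgradient = b - a^T x = 5.0
  y^{k+1} = 2.5 + 0.25*5.0 = 3.75
Dual objective at y_3 = 3.75: reduced costs (-1.25, -1.0), box minimizer x = (4.0, 4.0)
g(y_3) = b*y + (c1 - a1*y)*x1 + (c2 - a2*y)*x2 = 5*3.75 + (-1.25)*4.0 + (-1.0)*4.0 = 18.75 - 5.0 - 4.0 = 9.75


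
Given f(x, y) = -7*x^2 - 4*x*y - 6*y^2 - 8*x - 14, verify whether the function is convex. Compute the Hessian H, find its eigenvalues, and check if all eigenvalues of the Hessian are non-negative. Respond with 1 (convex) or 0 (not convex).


The Hessian of f(x,y) = -7*x^2 - 4*x*y - 6*y^2 - 8*x - 14 is:
H = [[-14, -4], [-4, -12]]
Trace = -14 - 12 = -26
Determinant = -14*-12 - (-4)^2 = 152
Discriminant = (-26)^2 - 4*152 = 68.0
Eigenvalues: lambda_1 = -17.1231, lambda_2 = -8.8769
The function is not convex.

0


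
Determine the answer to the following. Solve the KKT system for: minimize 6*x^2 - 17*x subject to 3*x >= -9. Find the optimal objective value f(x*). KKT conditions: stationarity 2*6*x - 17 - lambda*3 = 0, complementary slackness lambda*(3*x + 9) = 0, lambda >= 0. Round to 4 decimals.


Step 1: Try lambda = 0 (constraint inactive).
Stationarity: 2*6*x - 17 = 0
x* = 17/(2*6) = 17/12 = 1.4167 (rounded; the exact value 17/12 is used below)
Check constraint: 3*1.4167 = 4.2501 >= -9 -- satisfied.
Step 2: Compute optimal value.
f(x*) = 6*(17/12)^2 - 17*(17/12) = -12.0417


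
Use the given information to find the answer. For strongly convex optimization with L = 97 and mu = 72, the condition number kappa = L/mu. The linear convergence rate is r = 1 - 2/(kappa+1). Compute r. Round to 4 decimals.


Step 1: Compute the condition number.
kappa = L/mu = 97/72 = 1.3472
Step 2: Compute the convergence rate.
r = 1 - 2/(kappa + 1) = 1 - 2*mu/(L + mu) = (L - mu)/(L + mu) = 25/169 = 0.1479


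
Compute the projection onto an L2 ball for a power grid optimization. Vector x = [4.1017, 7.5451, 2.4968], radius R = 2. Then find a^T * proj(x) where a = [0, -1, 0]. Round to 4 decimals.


Step 1: Compute ||x|| (intermediates to 6 decimals).
||x|| = sqrt(4.1017^2 + 7.5451^2 + 2.4968^2) = 8.943516
Step 2: Project.
Since ||x|| > R, scale = R/||x|| = 2/8.943516 = 0.223626, proj(x) = scale * x
proj(x) = [0.917247, 1.687281, 0.558349]
Step 3: Dot product.
a^T * proj(x) = 0*0.917247 - 1*1.687281 + 0*0.558349 = -1.6873


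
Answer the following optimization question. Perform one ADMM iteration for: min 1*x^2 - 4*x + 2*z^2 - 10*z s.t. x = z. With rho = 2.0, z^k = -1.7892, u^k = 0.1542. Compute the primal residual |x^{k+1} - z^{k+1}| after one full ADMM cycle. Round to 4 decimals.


ADMM iteration with rho = 2.0, z^k = -1.7892, u^k = 0.1542
Step 1: x-update.
Minimize 1*x^2 - 4*x + (2.0/2)*(x + 1.7892 + 0.1542)^2
FOC: (2*1 + 2.0)*x = 4 + 2.0*(-1.7892 - 0.1542)
x^{k+1} = 0.0283
Step 2: z-update.
Minimize 2*z^2 - 10*z + (2.0/2)*(0.0283 - z + 0.1542)^2
FOC: (2*2 + 2.0)*z = 10 + 2.0*(0.0283 + 0.1542)
z^{k+1} = 1.7275
Step 3: u-update.
u^{k+1} = 0.1542 + 0.0283 - 1.7275 = -1.545
Step 4: Primal residual = |0.0283 - 1.7275| = 1.6992


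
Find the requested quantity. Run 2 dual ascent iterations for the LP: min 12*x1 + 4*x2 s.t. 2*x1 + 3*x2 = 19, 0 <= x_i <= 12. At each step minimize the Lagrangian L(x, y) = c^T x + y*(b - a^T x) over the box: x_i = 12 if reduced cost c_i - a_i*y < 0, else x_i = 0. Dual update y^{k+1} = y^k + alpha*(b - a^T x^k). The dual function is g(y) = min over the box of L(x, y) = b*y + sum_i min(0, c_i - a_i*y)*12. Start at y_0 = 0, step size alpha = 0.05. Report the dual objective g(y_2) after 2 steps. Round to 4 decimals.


Dual ascent for LP: min 12*x1 + 4*x2, 2*x1 + 3*x2 = 19, 0 <= x_i <= 12
Step 1: y^k = 0.0, reduced costs: (12.0, 4.0)
  x^k = (0.0, 0.0), subgradient = b - a^T x = 19.0
  y^{k+1} = 0.0 + 0.05*19.0 = 0.95
Step 2: y^k = 0.95, reduced costs: (10.1, 1.15)
  x^k = (0.0, 0.0), subgradient = b - a^T x = 19.0
  y^{k+1} = 0.95 + 0.05*19.0 = 1.9
Dual objective at y_2 = 1.9: reduced costs (8.2, -1.7), box minimizer x = (0.0, 12.0)
g(y_2) = b*y + (c1 - a1*y)*x1 + (c2 - a2*y)*x2 = 19*1.9 + 8.2*0.0 + (-1.7)*12.0 = 36.1 + 0.0 - 20.4 = 15.7


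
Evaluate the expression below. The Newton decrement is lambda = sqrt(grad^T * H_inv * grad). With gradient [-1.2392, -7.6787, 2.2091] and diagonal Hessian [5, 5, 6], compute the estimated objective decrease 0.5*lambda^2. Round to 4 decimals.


Step 1: H is diagonal, so H^(-1) * g = [-0.2478, -1.5357, 0.3682].
Step 2: g^T H^(-1) g = sum_i g_i^2 / H_ii
  = (-1.2392)^2/5 + (-7.6787)^2/5 + (2.2091)^2/6
  = 0.3071 + 11.7925 + 0.8134 = 12.913
Step 3: Objective decrease = 0.5 * g^T H^(-1) g = 6.4565


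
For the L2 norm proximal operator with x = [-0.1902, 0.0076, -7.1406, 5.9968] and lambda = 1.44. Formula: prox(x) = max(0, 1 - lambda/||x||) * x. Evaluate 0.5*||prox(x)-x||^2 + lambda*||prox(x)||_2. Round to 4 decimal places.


Step 1: Compute ||x||.
||x|| = 9.3266
Step 2: Compute scaling factor.
scale = max(0, 1 - 1.44/9.3266) = 0.8456
Step 3: prox(x) = [-0.1608, 0.0064, -6.0381, 5.0709]
||prox(x)|| = 7.8866
Step 4: Proximal objective.
0.5*||prox-x||^2 = 1.0368
lambda*||prox|| = 11.3567
Total = 12.3935


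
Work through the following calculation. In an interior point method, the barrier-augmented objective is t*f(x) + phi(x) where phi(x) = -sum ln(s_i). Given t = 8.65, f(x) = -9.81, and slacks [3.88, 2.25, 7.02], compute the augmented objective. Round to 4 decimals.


Step 1: Compute log-barrier.
ln values: [1.3558, 0.8109, 1.9488]
phi = -(1.3558 + 0.8109 + 1.9488) = -4.1155
Step 2: Compute augmented objective.
t*f(x) = 8.65*-9.81 = -84.8565
Total = -84.8565 - 4.1155 = -88.972


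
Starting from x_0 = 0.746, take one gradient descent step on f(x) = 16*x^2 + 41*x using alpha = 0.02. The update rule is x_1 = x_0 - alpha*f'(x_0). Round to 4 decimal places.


We compute the gradient at x_0 and apply the update.
f'(x) = 32*x + 41
f'(0.746) = 32*0.746 + 41 = 64.872
x_1 = 0.746 - 0.02*64.872 = -0.5514


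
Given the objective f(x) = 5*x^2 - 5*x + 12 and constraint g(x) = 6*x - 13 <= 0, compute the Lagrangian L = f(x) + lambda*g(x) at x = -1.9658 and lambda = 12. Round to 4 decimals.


Step 1: Evaluate f(x).
f(-1.9658) = 5*(-1.9658)^2 - 5*(-1.9658) + 12 = 41.1508
Step 2: Evaluate g(x).
g(-1.9658) = 6*-1.9658 - 13 = -24.7948
Step 3: Compute Lagrangian.
L = 41.1508 + 12*-24.7948 = -256.3868


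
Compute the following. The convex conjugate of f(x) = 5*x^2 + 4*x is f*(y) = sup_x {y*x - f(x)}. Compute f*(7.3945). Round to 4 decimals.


f*(y) = sup_x {y*x - a*x^2 - b*x} = sup_x {(y-b)*x - a*x^2}
FOC: (y - b) - 2a*x = 0 => x* = (y - b)/(2a)
x* = (7.3945 - 4)/(2*5) = 0.3395
f*(7.3945) = (y-b)^2/(4a) = (7.3945 - 4)^2/(4*5)
= 11.5226/20 = 0.5761


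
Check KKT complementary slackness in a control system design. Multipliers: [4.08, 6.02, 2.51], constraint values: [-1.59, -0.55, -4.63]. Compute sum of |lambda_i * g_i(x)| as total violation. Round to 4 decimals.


KKT complementary slackness check:
lambda_1 * g_1 = 4.08 * -1.59 = -6.4872
lambda_2 * g_2 = 6.02 * -0.55 = -3.311
lambda_3 * g_3 = 2.51 * -4.63 = -11.6213
Total violation = 6.4872 + 3.311 + 11.6213 = 21.4195


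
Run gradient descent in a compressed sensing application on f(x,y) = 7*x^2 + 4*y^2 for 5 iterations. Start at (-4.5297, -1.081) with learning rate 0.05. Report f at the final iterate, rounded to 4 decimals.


Gradient descent on f(x,y) = 7*x^2 + 4*y^2.
Starting point: (-4.5297, -1.081), alpha = 0.05
Step 1: grad_x = 2*7*-4.5297 = -63.4158, grad_y = 2*4*-1.081 = -8.648
  x_1 = -4.5297 - 0.05*-63.4158 = -1.3589
  y_1 = -1.081 - 0.05*-8.648 = -0.6486
Step 2: grad_x = 2*7*-1.3589 = -19.0247, grad_y = 2*4*-0.6486 = -5.1888
  x_2 = -1.3589 - 0.05*-19.0247 = -0.4077
  y_2 = -0.6486 - 0.05*-5.1888 = -0.3892
Step 3: grad_x = 2*7*-0.4077 = -5.7074, grad_y = 2*4*-0.3892 = -3.1133
  x_3 = -0.4077 - 0.05*-5.7074 = -0.1223
  y_3 = -0.3892 - 0.05*-3.1133 = -0.2335
Step 4: grad_x = 2*7*-0.1223 = -1.7122, grad_y = 2*4*-0.2335 = -1.868
  x_4 = -0.1223 - 0.05*-1.7122 = -0.0367
  y_4 = -0.2335 - 0.05*-1.868 = -0.1401
Step 5: grad_x = 2*7*-0.0367 = -0.5137, grad_y = 2*4*-0.1401 = -1.1208
  x_5 = -0.0367 - 0.05*-0.5137 = -0.011
  y_5 = -0.1401 - 0.05*-1.1208 = -0.0841
f(-0.011, -0.0841) = 7*(-0.011)^2 + 4*(-0.0841)^2 = 0.0291


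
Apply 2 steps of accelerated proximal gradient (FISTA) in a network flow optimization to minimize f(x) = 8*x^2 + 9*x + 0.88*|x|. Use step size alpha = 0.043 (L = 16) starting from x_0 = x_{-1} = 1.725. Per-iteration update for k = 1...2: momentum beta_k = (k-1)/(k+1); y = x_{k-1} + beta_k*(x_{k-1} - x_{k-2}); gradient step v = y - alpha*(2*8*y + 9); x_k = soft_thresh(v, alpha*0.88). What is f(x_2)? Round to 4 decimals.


FISTA on f(x) = 8*x^2 + 9*x + 0.88*|x|
L = 16, alpha = 0.043
Iteration 1: beta = 0.0, y = 1.725 + 0.0*(1.725 - 1.725) = 1.725
  grad(y) = 36.6, v = y - alpha*grad = 0.1512
  prox(v) = soft_thresh(0.1512, 0.0378) = 0.1134
Iteration 2: beta = 0.3333, y = 0.1134 + 0.3333*(0.1134 - 1.725) = -0.4239
  grad(y) = 2.2183, v = y - alpha*grad = -0.5192
  prox(v) = soft_thresh(-0.5192, 0.0378) = -0.4814
f(x_2) = 8*(-0.4814)^2 + 9*(-0.4814) + 0.88*|-0.4814| = -2.055


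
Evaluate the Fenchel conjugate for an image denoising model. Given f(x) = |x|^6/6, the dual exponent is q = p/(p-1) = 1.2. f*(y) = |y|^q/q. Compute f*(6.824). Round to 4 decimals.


The conjugate exponent q satisfies 1/p + 1/q = 1.
p = 6, so q = 6/(6 - 1) = 1.2
|y|^q = 6.824^1.2 = 10.0195
f*(6.824) = 10.0195 / 1.2 = 8.3496


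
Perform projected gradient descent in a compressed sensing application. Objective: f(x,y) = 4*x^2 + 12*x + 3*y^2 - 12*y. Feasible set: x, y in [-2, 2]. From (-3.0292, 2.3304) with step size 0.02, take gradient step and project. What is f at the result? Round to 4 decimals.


Step 1: Compute gradient at (-3.0292, 2.3304).
grad_x = 2*4*-3.0292 + 12 = -12.2336
grad_y = 2*3*2.3304 - 12 = 1.9824
Step 2: Gradient step.
x_raw = -3.0292 - 0.02*-12.2336 = -2.7845
y_raw = 2.3304 - 0.02*1.9824 = 2.2908
Step 3: Project onto [-2, 2].
x_proj = clip(-2.7845) = -2.0
y_proj = clip(2.2908) = 2.0
Step 4: Evaluate f.
f(-2.0, 2.0) = -20.0


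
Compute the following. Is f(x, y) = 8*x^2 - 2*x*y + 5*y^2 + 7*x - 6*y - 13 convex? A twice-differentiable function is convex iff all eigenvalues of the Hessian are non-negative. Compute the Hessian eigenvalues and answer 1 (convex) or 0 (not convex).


The Hessian of f(x,y) = 8*x^2 - 2*x*y + 5*y^2 + 7*x - 6*y - 13 is:
H = [[16, -2], [-2, 10]]
Trace = 16 + 10 = 26
Determinant = 16*10 - (-2)^2 = 156
Discriminant = (26)^2 - 4*156 = 52.0
Eigenvalues: lambda_1 = 9.3944, lambda_2 = 16.6056
The function is convex.

1


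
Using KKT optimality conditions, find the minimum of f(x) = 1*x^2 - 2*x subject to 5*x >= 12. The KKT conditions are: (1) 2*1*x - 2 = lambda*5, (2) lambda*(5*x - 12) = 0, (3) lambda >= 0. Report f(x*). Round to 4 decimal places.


Step 1: Try lambda = 0 (constraint inactive).
x_unc = 2/(2*1) = 1.0
Check: 5*1.0 = 5.0 < 12 -- violated!
Step 2: Constraint must be active: 5*x = 12
x* = 12/5 = 2.4
lambda = (2*1*2.4 - 2)/5 = 0.56
Step 3: Compute optimal value.
f(x*) = 1*2.4^2 - 2*2.4 = 0.96


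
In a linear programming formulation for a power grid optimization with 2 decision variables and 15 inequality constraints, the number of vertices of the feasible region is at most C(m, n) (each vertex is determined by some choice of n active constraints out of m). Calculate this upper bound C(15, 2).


Each vertex corresponds to some choice of n active constraints out of m, so the number of vertices is at most C(m, n) = m! / (n!(m-n)!).
m = 15, n = 2
Numerator: 15 * 14
Denominator: 2! = 2
C(15, 2) = 105


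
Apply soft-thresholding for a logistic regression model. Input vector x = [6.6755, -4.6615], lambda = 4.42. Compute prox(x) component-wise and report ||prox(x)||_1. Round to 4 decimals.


Soft-thresholding with lambda = 4.42:
prox(6.6755) = sign(6.6755)*max(|6.6755| - 4.42, 0) = 2.2555
prox(-4.6615) = sign(-4.6615)*max(|-4.6615| - 4.42, 0) = -0.2415
prox(x) = [2.2555, -0.2415]
||prox(x)||_1 = 2.2555 + 0.2415 = 2.497


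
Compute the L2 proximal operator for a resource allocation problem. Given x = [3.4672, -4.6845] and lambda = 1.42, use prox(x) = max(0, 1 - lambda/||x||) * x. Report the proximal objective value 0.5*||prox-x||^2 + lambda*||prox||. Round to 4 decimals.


Step 1: Compute ||x||.
||x|| = 5.828
Step 2: Compute scaling factor.
scale = max(0, 1 - 1.42/5.828) = 0.7564
Step 3: prox(x) = [2.6224, -3.5431]
||prox(x)|| = 4.408
Step 4: Proximal objective.
0.5*||prox-x||^2 = 1.0082
lambda*||prox|| = 6.2594
Total = 7.2676


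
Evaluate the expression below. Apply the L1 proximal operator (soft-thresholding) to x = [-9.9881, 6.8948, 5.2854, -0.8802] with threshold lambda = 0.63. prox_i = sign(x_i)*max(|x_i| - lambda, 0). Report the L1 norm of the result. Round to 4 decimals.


Soft-thresholding with lambda = 0.63:
prox(-9.9881) = sign(-9.9881)*max(|-9.9881| - 0.63, 0) = -9.3581
prox(6.8948) = sign(6.8948)*max(|6.8948| - 0.63, 0) = 6.2648
prox(5.2854) = sign(5.2854)*max(|5.2854| - 0.63, 0) = 4.6554
prox(-0.8802) = sign(-0.8802)*max(|-0.8802| - 0.63, 0) = -0.2502
prox(x) = [-9.3581, 6.2648, 4.6554, -0.2502]
||prox(x)||_1 = 9.3581 + 6.2648 + 4.6554 + 0.2502 = 20.5285


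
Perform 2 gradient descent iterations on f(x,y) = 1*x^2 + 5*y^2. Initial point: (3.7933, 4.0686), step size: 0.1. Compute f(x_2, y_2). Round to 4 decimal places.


Gradient descent on f(x,y) = 1*x^2 + 5*y^2.
Starting point: (3.7933, 4.0686), alpha = 0.1
Step 1: grad_x = 2*1*3.7933 = 7.5866, grad_y = 2*5*4.0686 = 40.686
  x_1 = 3.7933 - 0.1*7.5866 = 3.0346
  y_1 = 4.0686 - 0.1*40.686 = 0.0
Step 2: grad_x = 2*1*3.0346 = 6.0693, grad_y = 2*5*0.0 = 0.0
  x_2 = 3.0346 - 0.1*6.0693 = 2.4277
  y_2 = 0.0 - 0.1*0.0 = 0.0
f(2.4277, 0.0) = 1*2.4277^2 + 5*0.0^2 = 5.8938


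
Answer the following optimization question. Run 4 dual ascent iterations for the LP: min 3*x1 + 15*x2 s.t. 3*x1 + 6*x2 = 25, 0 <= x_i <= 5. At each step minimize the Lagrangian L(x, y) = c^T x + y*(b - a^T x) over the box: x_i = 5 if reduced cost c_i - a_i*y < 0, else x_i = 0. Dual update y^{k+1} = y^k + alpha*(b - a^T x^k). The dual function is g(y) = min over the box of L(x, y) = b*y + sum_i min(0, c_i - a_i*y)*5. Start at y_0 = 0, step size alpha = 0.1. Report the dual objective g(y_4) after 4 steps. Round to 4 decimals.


Dual ascent for LP: min 3*x1 + 15*x2, 3*x1 + 6*x2 = 25, 0 <= x_i <= 5
Step 1: y^k = 0.0, reduced costs: (3.0, 15.0)
  x^k = (0.0, 0.0), subgradient = b - a^T x = 25.0
  y^{k+1} = 0.0 + 0.1*25.0 = 2.5
Step 2: y^k = 2.5, reduced costs: (-4.5, 0.0)
  x^k = (5.0, 0.0), subgradient = b - a^T x = 10.0
  y^{k+1} = 2.5 + 0.1*10.0 = 3.5
Step 3: y^k = 3.5, reduced costs: (-7.5, -6.0)
  x^k = (5.0, 5.0), subgradient = b - a^T x = -20.0
  y^{k+1} = 3.5 + 0.1*-20.0 = 1.5
Step 4: y^k = 1.5, reduced costs: (-1.5, 6.0)
  x^k = (5.0, 0.0), subgradient = b - a^T x = 10.0
  y^{k+1} = 1.5 + 0.1*10.0 = 2.5
Dual objective at y_4 = 2.5: reduced costs (-4.5, 0.0), box minimizer x = (5.0, 0.0)
g(y_4) = b*y + (c1 - a1*y)*x1 + (c2 - a2*y)*x2 = 25*2.5 + (-4.5)*5.0 + 0.0*0.0 = 62.5 - 22.5 + 0.0 = 40.0


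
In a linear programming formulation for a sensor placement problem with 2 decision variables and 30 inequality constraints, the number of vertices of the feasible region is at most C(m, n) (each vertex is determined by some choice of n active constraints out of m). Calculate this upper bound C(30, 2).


Each vertex corresponds to some choice of n active constraints out of m, so the number of vertices is at most C(m, n) = m! / (n!(m-n)!).
m = 30, n = 2
Numerator: 30 * 29
Denominator: 2! = 2
C(30, 2) = 435


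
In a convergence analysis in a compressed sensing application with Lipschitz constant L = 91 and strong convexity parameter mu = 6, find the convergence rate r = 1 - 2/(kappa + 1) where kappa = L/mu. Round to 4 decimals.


Step 1: Compute the condition number.
kappa = L/mu = 91/6 = 15.1667
Step 2: Compute the convergence rate.
r = 1 - 2/(kappa + 1) = 1 - 2*mu/(L + mu) = (L - mu)/(L + mu) = 85/97 = 0.8763


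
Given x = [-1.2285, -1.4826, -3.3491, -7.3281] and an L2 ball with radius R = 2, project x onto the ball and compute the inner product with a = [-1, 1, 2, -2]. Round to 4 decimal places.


Step 1: Compute ||x|| (intermediates to 6 decimals).
||x|| = sqrt((-1.2285)^2 + (-1.4826)^2 + (-3.3491)^2 + (-7.3281)^2) = 8.284011
Step 2: Project.
Since ||x|| > R, scale = R/||x|| = 2/8.284011 = 0.241429, proj(x) = scale * x
proj(x) = [-0.296596, -0.357943, -0.80857, -1.769216]
Step 3: Dot product.
a^T * proj(x) = -1*(-0.296596) + 1*(-0.357943) + 2*(-0.80857) - 2*(-1.769216) = 1.8599


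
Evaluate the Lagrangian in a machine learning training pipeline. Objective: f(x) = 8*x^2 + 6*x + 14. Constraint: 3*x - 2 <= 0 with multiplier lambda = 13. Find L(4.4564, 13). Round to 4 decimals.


Step 1: Evaluate f(x).
f(4.4564) = 8*4.4564^2 + 6*4.4564 + 14 = 199.6144
Step 2: Evaluate g(x).
g(4.4564) = 3*4.4564 - 2 = 11.3692
Step 3: Compute Lagrangian.
L = 199.6144 + 13*11.3692 = 347.414


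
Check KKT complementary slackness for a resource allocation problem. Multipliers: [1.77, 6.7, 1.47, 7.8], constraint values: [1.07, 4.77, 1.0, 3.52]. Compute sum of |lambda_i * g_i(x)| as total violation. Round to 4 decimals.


KKT complementary slackness check:
lambda_1 * g_1 = 1.77 * 1.07 = 1.8939
lambda_2 * g_2 = 6.7 * 4.77 = 31.959
lambda_3 * g_3 = 1.47 * 1.0 = 1.47
lambda_4 * g_4 = 7.8 * 3.52 = 27.456
Total violation = 1.8939 + 31.959 + 1.47 + 27.456 = 62.7789


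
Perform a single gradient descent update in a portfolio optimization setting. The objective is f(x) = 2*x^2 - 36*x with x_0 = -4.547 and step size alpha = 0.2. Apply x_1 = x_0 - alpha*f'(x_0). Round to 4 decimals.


We compute the gradient at x_0 and apply the update.
f'(x) = 4*x - 36
f'(-4.547) = 4*-4.547 - 36 = -54.188
x_1 = -4.547 - 0.2*-54.188 = 6.2906


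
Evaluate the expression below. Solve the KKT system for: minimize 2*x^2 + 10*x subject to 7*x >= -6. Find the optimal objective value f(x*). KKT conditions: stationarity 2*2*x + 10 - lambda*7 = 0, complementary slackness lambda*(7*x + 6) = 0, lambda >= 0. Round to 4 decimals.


Step 1: Try lambda = 0 (constraint inactive).
x_unc = -10/(2*2) = -2.5
Check: 7*-2.5 = -17.5 < -6 -- violated!
Step 2: Constraint must be active: 7*x = -6
x* = -6/7 = -0.8571 (rounded; the exact value -6/7 is used below)
lambda = (2*2*(-6/7) + 10)/7 = 0.9388
Step 3: Compute optimal value.
f(x*) = 2*(-6/7)^2 + 10*(-6/7) = -7.102


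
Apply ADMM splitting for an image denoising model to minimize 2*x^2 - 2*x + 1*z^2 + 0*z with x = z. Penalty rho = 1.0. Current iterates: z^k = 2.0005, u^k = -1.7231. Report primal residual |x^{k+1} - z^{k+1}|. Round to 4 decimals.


ADMM iteration with rho = 1.0, z^k = 2.0005, u^k = -1.7231
Step 1: x-update.
Minimize 2*x^2 - 2*x + (1.0/2)*(x - 2.0005 - 1.7231)^2
FOC: (2*2 + 1.0)*x = 2 + 1.0*(2.0005 + 1.7231)
x^{k+1} = 1.1447
Step 2: z-update.
Minimize 1*z^2 + 0*z + (1.0/2)*(1.1447 - z - 1.7231)^2
FOC: (2*1 + 1.0)*z = 0 + 1.0*(1.1447 - 1.7231)
z^{k+1} = -0.1928
Step 3: u-update.
u^{k+1} = -1.7231 + 1.1447 + 0.1928 = -0.3856
Step 4: Primal residual = |1.1447 + 0.1928| = 1.3375


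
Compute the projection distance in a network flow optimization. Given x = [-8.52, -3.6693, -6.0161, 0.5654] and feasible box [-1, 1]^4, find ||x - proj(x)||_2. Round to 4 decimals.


Project each component onto [-1, 1].
clip(-8.52) = -1.0, clip(-3.6693) = -1.0, clip(-6.0161) = -1.0, clip(0.5654) = 0.5654
Projection = [-1.0, -1.0, -1.0, 0.5654]
Squared diffs: [56.5504, 7.1252, 25.1613, 0.0]
Distance = sqrt(88.8369) = 9.4253


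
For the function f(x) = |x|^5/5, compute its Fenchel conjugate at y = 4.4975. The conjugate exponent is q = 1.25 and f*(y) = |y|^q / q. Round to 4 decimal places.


The conjugate exponent q satisfies 1/p + 1/q = 1.
p = 5, so q = 5/(5 - 1) = 1.25
|y|^q = 4.4975^1.25 = 6.5496
f*(4.4975) = 6.5496 / 1.25 = 5.2397


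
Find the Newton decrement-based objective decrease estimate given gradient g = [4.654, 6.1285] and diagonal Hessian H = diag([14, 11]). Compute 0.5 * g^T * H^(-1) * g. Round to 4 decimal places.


Step 1: H is diagonal, so H^(-1) * g = [0.3324, 0.5571].
Step 2: g^T H^(-1) g = sum_i g_i^2 / H_ii
  = (4.654)^2/14 + (6.1285)^2/11
  = 1.5471 + 3.4144 = 4.9615
Step 3: Objective decrease = 0.5 * g^T H^(-1) g = 2.4808


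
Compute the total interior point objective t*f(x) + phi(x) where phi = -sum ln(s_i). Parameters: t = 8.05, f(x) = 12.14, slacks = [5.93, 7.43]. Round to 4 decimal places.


Step 1: Compute log-barrier.
ln values: [1.78, 2.0055]
phi = -(1.78 + 2.0055) = -3.7856
Step 2: Compute augmented objective.
t*f(x) = 8.05*12.14 = 97.727
Total = 97.727 - 3.7856 = 93.9414


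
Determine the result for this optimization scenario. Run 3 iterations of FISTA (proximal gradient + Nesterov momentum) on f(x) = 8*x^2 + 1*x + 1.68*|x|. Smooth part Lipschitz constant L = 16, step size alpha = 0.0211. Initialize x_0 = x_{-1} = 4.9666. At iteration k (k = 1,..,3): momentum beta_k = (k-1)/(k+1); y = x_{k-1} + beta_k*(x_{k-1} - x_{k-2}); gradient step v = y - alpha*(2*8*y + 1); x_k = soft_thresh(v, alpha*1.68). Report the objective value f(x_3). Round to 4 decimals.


FISTA on f(x) = 8*x^2 + 1*x + 1.68*|x|
L = 16, alpha = 0.0211
Iteration 1: beta = 0.0, y = 4.9666 + 0.0*(4.9666 - 4.9666) = 4.9666
  grad(y) = 80.4656, v = y - alpha*grad = 3.2688
  prox(v) = soft_thresh(3.2688, 0.0354) = 3.2333
Iteration 2: beta = 0.3333, y = 3.2333 + 0.3333*(3.2333 - 4.9666) = 2.6556
  grad(y) = 43.4891, v = y - alpha*grad = 1.7379
  prox(v) = soft_thresh(1.7379, 0.0354) = 1.7025
Iteration 3: beta = 0.5, y = 1.7025 + 0.5*(1.7025 - 3.2333) = 0.9371
  grad(y) = 15.9934, v = y - alpha*grad = 0.5996
  prox(v) = soft_thresh(0.5996, 0.0354) = 0.5642
f(x_3) = 8*0.5642^2 + 1*0.5642 + 1.68*|0.5642| = 4.0584


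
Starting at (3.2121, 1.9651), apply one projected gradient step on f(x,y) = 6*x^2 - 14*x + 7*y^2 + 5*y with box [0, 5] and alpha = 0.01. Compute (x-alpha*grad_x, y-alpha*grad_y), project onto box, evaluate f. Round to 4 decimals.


Step 1: Compute gradient at (3.2121, 1.9651).
grad_x = 2*6*3.2121 - 14 = 24.5452
grad_y = 2*7*1.9651 + 5 = 32.5114
Step 2: Gradient step.
x_raw = 3.2121 - 0.01*24.5452 = 2.9666
y_raw = 1.9651 - 0.01*32.5114 = 1.64
Step 3: Project onto [0, 5].
x_proj = clip(2.9666) = 2.9666
y_proj = clip(1.64) = 1.64
Step 4: Evaluate f.
f(2.9666, 1.64) = 38.2997


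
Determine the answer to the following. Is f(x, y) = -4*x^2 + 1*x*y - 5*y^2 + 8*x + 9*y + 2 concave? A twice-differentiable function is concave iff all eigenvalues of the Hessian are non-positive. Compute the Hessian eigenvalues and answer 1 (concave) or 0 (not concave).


The Hessian of f(x,y) = -4*x^2 + 1*x*y - 5*y^2 + 8*x + 9*y + 2 is:
H = [[-8, 1], [1, -10]]
Trace = -8 - 10 = -18
Determinant = -8*-10 - (1)^2 = 79
Discriminant = (-18)^2 - 4*79 = 8.0
Eigenvalues: lambda_1 = -10.4142, lambda_2 = -7.5858
The function is concave.

1


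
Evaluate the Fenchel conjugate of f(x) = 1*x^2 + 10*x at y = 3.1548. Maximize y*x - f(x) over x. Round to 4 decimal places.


f*(y) = sup_x {y*x - a*x^2 - b*x} = sup_x {(y-b)*x - a*x^2}
FOC: (y - b) - 2a*x = 0 => x* = (y - b)/(2a)
x* = (3.1548 - 10)/(2*1) = -3.4226
f*(3.1548) = (y-b)^2/(4a) = (3.1548 - 10)^2/(4*1)
= 46.8568/4 = 11.7142


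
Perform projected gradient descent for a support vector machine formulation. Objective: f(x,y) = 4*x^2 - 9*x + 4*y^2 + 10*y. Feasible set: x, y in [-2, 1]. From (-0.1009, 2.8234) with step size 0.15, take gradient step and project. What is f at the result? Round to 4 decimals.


Step 1: Compute gradient at (-0.1009, 2.8234).
grad_x = 2*4*-0.1009 - 9 = -9.8072
grad_y = 2*4*2.8234 + 10 = 32.5872
Step 2: Gradient step.
x_raw = -0.1009 - 0.15*-9.8072 = 1.3702
y_raw = 2.8234 - 0.15*32.5872 = -2.0647
Step 3: Project onto [-2, 1].
x_proj = clip(1.3702) = 1.0
y_proj = clip(-2.0647) = -2.0
Step 4: Evaluate f.
f(1.0, -2.0) = -9.0


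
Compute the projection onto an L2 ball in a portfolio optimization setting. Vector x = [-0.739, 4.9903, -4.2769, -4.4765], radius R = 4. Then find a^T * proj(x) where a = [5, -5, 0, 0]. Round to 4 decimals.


Step 1: Compute ||x|| (intermediates to 6 decimals).
||x|| = sqrt((-0.739)^2 + 4.9903^2 + (-4.2769)^2 + (-4.4765)^2) = 7.986247
Step 2: Project.
Since ||x|| > R, scale = R/||x|| = 4/7.986247 = 0.500861, proj(x) = scale * x
proj(x) = [-0.370136, 2.499447, -2.142132, -2.242104]
Step 3: Dot product.
a^T * proj(x) = 5*(-0.370136) - 5*2.499447 + 0*(-2.142132) + 0*(-2.242104) = -14.3479


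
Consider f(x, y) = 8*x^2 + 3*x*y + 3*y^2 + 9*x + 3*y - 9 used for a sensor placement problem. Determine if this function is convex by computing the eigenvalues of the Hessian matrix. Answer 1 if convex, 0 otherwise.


The Hessian of f(x,y) = 8*x^2 + 3*x*y + 3*y^2 + 9*x + 3*y - 9 is:
H = [[16, 3], [3, 6]]
Trace = 16 + 6 = 22
Determinant = 16*6 - (3)^2 = 87
Discriminant = (22)^2 - 4*87 = 136.0
Eigenvalues: lambda_1 = 5.169, lambda_2 = 16.831
The function is convex.

1


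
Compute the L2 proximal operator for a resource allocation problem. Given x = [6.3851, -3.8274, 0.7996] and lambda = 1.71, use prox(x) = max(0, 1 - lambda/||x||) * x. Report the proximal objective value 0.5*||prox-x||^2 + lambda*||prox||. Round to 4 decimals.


Step 1: Compute ||x||.
||x|| = 7.4872
Step 2: Compute scaling factor.
scale = max(0, 1 - 1.71/7.4872) = 0.7716
Step 3: prox(x) = [4.9268, -2.9533, 0.617]
||prox(x)|| = 5.7772
Step 4: Proximal objective.
0.5*||prox-x||^2 = 1.4621
lambda*||prox|| = 9.879
Total = 11.341


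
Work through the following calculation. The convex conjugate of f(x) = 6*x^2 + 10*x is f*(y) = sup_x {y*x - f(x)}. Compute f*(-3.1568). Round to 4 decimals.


f*(y) = sup_x {y*x - a*x^2 - b*x} = sup_x {(y-b)*x - a*x^2}
FOC: (y - b) - 2a*x = 0 => x* = (y - b)/(2a)
x* = (-3.1568 - 10)/(2*6) = -1.0964
f*(-3.1568) = (y-b)^2/(4a) = (-3.1568 - 10)^2/(4*6)
= 173.1014/24 = 7.2126


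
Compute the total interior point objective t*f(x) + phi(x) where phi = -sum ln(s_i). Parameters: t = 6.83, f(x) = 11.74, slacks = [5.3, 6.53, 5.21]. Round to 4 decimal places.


Step 1: Compute log-barrier.
ln values: [1.6677, 1.8764, 1.6506]
phi = -(1.6677 + 1.8764 + 1.6506) = -5.1947
Step 2: Compute augmented objective.
t*f(x) = 6.83*11.74 = 80.1842
Total = 80.1842 - 5.1947 = 74.9895


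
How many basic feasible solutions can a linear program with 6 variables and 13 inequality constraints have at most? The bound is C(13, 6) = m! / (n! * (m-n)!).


Each vertex corresponds to some choice of n active constraints out of m, so the number of vertices is at most C(m, n) = m! / (n!(m-n)!).
m = 13, n = 6
Numerator: 13 * 12 * 11 * 10 * 9 * 8
Denominator: 6! = 720
C(13, 6) = 1716


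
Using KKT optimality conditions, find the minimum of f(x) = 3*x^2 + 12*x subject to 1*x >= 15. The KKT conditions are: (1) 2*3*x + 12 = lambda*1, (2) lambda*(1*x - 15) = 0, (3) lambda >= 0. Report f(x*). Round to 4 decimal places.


Step 1: Try lambda = 0 (constraint inactive).
x_unc = -12/(2*3) = -2.0
Check: 1*-2.0 = -2.0 < 15 -- violated!
Step 2: Constraint must be active: 1*x = 15
x* = 15/1 = 15.0
lambda = (2*3*15.0 + 12)/1 = 102.0
Step 3: Compute optimal value.
f(x*) = 3*15.0^2 + 12*15.0 = 855.0


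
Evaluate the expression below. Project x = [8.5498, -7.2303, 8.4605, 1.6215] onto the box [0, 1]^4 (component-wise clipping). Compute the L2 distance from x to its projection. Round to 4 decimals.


Project each component onto [0, 1].
clip(8.5498) = 1.0, clip(-7.2303) = 0.0, clip(8.4605) = 1.0, clip(1.6215) = 1.0
Projection = [1.0, 0.0, 1.0, 1.0]
Squared diffs: [56.9995, 52.2772, 55.6591, 0.3863]
Distance = sqrt(165.3221) = 12.8578


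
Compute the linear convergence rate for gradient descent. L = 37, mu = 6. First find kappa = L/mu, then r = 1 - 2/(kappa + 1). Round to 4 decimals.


Step 1: Compute the condition number.
kappa = L/mu = 37/6 = 6.1667
Step 2: Compute the convergence rate.
r = 1 - 2/(kappa + 1) = 1 - 2*mu/(L + mu) = (L - mu)/(L + mu) = 31/43 = 0.7209


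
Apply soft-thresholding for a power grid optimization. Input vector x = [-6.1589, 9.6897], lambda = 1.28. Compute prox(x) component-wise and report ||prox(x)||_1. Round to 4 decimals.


Soft-thresholding with lambda = 1.28:
prox(-6.1589) = sign(-6.1589)*max(|-6.1589| - 1.28, 0) = -4.8789
prox(9.6897) = sign(9.6897)*max(|9.6897| - 1.28, 0) = 8.4097
prox(x) = [-4.8789, 8.4097]
||prox(x)||_1 = 4.8789 + 8.4097 = 13.2886


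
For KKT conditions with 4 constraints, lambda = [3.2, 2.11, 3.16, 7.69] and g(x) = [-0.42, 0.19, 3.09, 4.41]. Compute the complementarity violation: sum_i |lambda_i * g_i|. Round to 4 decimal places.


KKT complementary slackness check:
lambda_1 * g_1 = 3.2 * -0.42 = -1.344
lambda_2 * g_2 = 2.11 * 0.19 = 0.4009
lambda_3 * g_3 = 3.16 * 3.09 = 9.7644
lambda_4 * g_4 = 7.69 * 4.41 = 33.9129
Total violation = 1.344 + 0.4009 + 9.7644 + 33.9129 = 45.4222


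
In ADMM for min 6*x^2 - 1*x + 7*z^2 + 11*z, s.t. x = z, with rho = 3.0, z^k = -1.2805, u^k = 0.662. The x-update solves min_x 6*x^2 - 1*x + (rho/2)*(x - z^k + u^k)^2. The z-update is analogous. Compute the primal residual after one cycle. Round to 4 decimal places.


ADMM iteration with rho = 3.0, z^k = -1.2805, u^k = 0.662
Step 1: x-update.
Minimize 6*x^2 - 1*x + (3.0/2)*(x + 1.2805 + 0.662)^2
FOC: (2*6 + 3.0)*x = 1 + 3.0*(-1.2805 - 0.662)
x^{k+1} = -0.3218
Step 2: z-update.
Minimize 7*z^2 + 11*z + (3.0/2)*(-0.3218 - z + 0.662)^2
FOC: (2*7 + 3.0)*z = -11 + 3.0*(-0.3218 + 0.662)
z^{k+1} = -0.587
Step 3: u-update.
u^{k+1} = 0.662 - 0.3218 + 0.587 = 0.9272
Step 4: Primal residual = |-0.3218 + 0.587| = 0.2652


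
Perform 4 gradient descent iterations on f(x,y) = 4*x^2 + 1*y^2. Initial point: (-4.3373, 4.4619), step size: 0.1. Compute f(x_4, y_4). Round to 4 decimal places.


Gradient descent on f(x,y) = 4*x^2 + 1*y^2.
Starting point: (-4.3373, 4.4619), alpha = 0.1
Step 1: grad_x = 2*4*-4.3373 = -34.6984, grad_y = 2*1*4.4619 = 8.9238
  x_1 = -4.3373 - 0.1*-34.6984 = -0.8675
  y_1 = 4.4619 - 0.1*8.9238 = 3.5695
Step 2: grad_x = 2*4*-0.8675 = -6.9397, grad_y = 2*1*3.5695 = 7.139
  x_2 = -0.8675 - 0.1*-6.9397 = -0.1735
  y_2 = 3.5695 - 0.1*7.139 = 2.8556
Step 3: grad_x = 2*4*-0.1735 = -1.3879, grad_y = 2*1*2.8556 = 5.7112
  x_3 = -0.1735 - 0.1*-1.3879 = -0.0347
  y_3 = 2.8556 - 0.1*5.7112 = 2.2845
Step 4: grad_x = 2*4*-0.0347 = -0.2776, grad_y = 2*1*2.2845 = 4.569
  x_4 = -0.0347 - 0.1*-0.2776 = -0.0069
  y_4 = 2.2845 - 0.1*4.569 = 1.8276
f(-0.0069, 1.8276) = 4*(-0.0069)^2 + 1*1.8276^2 = 3.3403


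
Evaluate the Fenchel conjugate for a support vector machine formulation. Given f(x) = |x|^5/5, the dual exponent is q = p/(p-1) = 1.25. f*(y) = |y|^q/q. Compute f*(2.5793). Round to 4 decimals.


The conjugate exponent q satisfies 1/p + 1/q = 1.
p = 5, so q = 5/(5 - 1) = 1.25
|y|^q = 2.5793^1.25 = 3.2687
f*(2.5793) = 3.2687 / 1.25 = 2.615


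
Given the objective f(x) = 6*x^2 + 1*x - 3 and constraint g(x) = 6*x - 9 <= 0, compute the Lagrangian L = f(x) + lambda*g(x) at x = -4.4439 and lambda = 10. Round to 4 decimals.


Step 1: Evaluate f(x).
f(-4.4439) = 6*(-4.4439)^2 + 1*(-4.4439) - 3 = 111.0456
Step 2: Evaluate g(x).
g(-4.4439) = 6*-4.4439 - 9 = -35.6634
Step 3: Compute Lagrangian.
L = 111.0456 + 10*-35.6634 = -245.5884


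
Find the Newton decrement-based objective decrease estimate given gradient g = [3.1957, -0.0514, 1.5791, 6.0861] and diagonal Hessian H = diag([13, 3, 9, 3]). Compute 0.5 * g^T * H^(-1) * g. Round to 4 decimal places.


Step 1: H is diagonal, so H^(-1) * g = [0.2458, -0.0171, 0.1755, 2.0287].
Step 2: g^T H^(-1) g = sum_i g_i^2 / H_ii
  = (3.1957)^2/13 + (-0.0514)^2/3 + (1.5791)^2/9 + (6.0861)^2/3
  = 0.7856 + 0.0009 + 0.2771 + 12.3469 = 13.4104
Step 3: Objective decrease = 0.5 * g^T H^(-1) g = 6.7052


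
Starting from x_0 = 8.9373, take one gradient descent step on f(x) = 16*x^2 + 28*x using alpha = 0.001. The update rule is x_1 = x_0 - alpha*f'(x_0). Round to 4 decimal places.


We compute the gradient at x_0 and apply the update.
f'(x) = 32*x + 28
f'(8.9373) = 32*8.9373 + 28 = 313.9936
x_1 = 8.9373 - 0.001*313.9936 = 8.6233


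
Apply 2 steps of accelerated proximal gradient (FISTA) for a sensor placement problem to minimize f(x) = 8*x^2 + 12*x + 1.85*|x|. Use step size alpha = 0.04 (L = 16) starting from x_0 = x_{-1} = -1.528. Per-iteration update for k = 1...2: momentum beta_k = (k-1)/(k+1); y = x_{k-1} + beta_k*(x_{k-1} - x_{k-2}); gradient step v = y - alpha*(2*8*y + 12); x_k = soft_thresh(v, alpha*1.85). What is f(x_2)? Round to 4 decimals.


FISTA on f(x) = 8*x^2 + 12*x + 1.85*|x|
L = 16, alpha = 0.04
Iteration 1: beta = 0.0, y = -1.528 + 0.0*(-1.528 + 1.528) = -1.528
  grad(y) = -12.448, v = y - alpha*grad = -1.0301
  prox(v) = soft_thresh(-1.0301, 0.074) = -0.9561
Iteration 2: beta = 0.3333, y = -0.9561 + 0.3333*(-0.9561 + 1.528) = -0.7654
  grad(y) = -0.247, v = y - alpha*grad = -0.7556
  prox(v) = soft_thresh(-0.7556, 0.074) = -0.6816
f(x_2) = 8*(-0.6816)^2 + 12*(-0.6816) + 1.85*|-0.6816| = -3.2016


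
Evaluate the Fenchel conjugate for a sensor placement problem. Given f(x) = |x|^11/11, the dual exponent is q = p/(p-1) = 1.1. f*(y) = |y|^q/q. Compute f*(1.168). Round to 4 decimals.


The conjugate exponent q satisfies 1/p + 1/q = 1.
p = 11, so q = 11/(11 - 1) = 1.1
|y|^q = 1.168^1.1 = 1.1863
f*(1.168) = 1.1863 / 1.1 = 1.0784


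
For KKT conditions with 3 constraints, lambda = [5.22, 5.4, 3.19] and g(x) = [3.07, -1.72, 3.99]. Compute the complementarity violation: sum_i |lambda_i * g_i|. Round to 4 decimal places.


KKT complementary slackness check:
lambda_1 * g_1 = 5.22 * 3.07 = 16.0254
lambda_2 * g_2 = 5.4 * -1.72 = -9.288
lambda_3 * g_3 = 3.19 * 3.99 = 12.7281
Total violation = 16.0254 + 9.288 + 12.7281 = 38.0415


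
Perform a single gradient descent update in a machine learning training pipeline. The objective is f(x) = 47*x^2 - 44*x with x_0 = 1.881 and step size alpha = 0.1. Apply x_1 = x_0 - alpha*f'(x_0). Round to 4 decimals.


We compute the gradient at x_0 and apply the update.
f'(x) = 94*x - 44
f'(1.881) = 94*1.881 - 44 = 132.814
x_1 = 1.881 - 0.1*132.814 = -11.4004


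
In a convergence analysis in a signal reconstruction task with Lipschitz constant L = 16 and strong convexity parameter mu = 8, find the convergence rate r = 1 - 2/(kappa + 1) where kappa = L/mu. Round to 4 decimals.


Step 1: Compute the condition number.
kappa = L/mu = 16/8 = 2.0
Step 2: Compute the convergence rate.
r = 1 - 2/(kappa + 1) = 1 - 2*mu/(L + mu) = (L - mu)/(L + mu) = 8/24 = 0.3333


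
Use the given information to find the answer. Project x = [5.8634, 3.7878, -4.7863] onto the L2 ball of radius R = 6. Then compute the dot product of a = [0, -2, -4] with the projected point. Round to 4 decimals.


Step 1: Compute ||x|| (intermediates to 6 decimals).
||x|| = sqrt(5.8634^2 + 3.7878^2 + (-4.7863)^2) = 8.463779
Step 2: Project.
Since ||x|| > R, scale = R/||x|| = 6/8.463779 = 0.708903, proj(x) = scale * x
proj(x) = [4.156582, 2.685183, -3.393022]
Step 3: Dot product.
a^T * proj(x) = 0*4.156582 - 2*2.685183 - 4*(-3.393022) = 8.2017


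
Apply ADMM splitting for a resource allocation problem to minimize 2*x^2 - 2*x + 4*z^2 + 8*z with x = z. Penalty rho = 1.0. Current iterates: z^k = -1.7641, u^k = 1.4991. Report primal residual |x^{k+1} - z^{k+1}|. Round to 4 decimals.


ADMM iteration with rho = 1.0, z^k = -1.7641, u^k = 1.4991
Step 1: x-update.
Minimize 2*x^2 - 2*x + (1.0/2)*(x + 1.7641 + 1.4991)^2
FOC: (2*2 + 1.0)*x = 2 + 1.0*(-1.7641 - 1.4991)
x^{k+1} = -0.2526
Step 2: z-update.
Minimize 4*z^2 + 8*z + (1.0/2)*(-0.2526 - z + 1.4991)^2
FOC: (2*4 + 1.0)*z = -8 + 1.0*(-0.2526 + 1.4991)
z^{k+1} = -0.7504
Step 3: u-update.
u^{k+1} = 1.4991 - 0.2526 + 0.7504 = 1.9969
Step 4: Primal residual = |-0.2526 + 0.7504| = 0.4978


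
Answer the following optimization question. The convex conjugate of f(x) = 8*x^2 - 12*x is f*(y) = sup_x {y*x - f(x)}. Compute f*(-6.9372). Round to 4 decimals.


f*(y) = sup_x {y*x - a*x^2 - b*x} = sup_x {(y-b)*x - a*x^2}
FOC: (y - b) - 2a*x = 0 => x* = (y - b)/(2a)
x* = (-6.9372 + 12)/(2*8) = 0.3164
f*(-6.9372) = (y-b)^2/(4a) = (-6.9372 + 12)^2/(4*8)
= 25.6319/32 = 0.801


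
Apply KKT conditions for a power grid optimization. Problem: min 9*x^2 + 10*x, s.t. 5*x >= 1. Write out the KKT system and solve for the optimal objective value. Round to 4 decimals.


Step 1: Try lambda = 0 (constraint inactive).
x_unc = -10/(2*9) = -0.5556
Check: 5*-0.5556 = -2.778 < 1 -- violated!
Step 2: Constraint must be active: 5*x = 1
x* = 1/5 = 0.2
lambda = (2*9*0.2 + 10)/5 = 2.72
Step 3: Compute optimal value.
f(x*) = 9*0.2^2 + 10*0.2 = 2.36


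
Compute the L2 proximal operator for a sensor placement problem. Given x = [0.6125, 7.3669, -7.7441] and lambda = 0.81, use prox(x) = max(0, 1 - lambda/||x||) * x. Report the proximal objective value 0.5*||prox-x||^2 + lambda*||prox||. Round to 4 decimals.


Step 1: Compute ||x||.
||x|| = 10.706
Step 2: Compute scaling factor.
scale = max(0, 1 - 0.81/10.706) = 0.9243
Step 3: prox(x) = [0.5662, 6.8095, -7.1582]
||prox(x)|| = 9.896
Step 4: Proximal objective.
0.5*||prox-x||^2 = 0.3281
lambda*||prox|| = 8.0158
Total = 8.3438


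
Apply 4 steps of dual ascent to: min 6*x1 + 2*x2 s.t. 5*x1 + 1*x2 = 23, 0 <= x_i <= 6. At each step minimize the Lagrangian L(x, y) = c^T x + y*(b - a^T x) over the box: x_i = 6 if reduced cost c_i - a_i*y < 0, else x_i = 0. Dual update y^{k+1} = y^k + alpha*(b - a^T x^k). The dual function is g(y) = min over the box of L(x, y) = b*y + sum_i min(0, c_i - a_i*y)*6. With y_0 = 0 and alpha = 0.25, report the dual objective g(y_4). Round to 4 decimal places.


Dual ascent for LP: min 6*x1 + 2*x2, 5*x1 + 1*x2 = 23, 0 <= x_i <= 6
Step 1: y^k = 0.0, reduced costs: (6.0, 2.0)
  x^k = (0.0, 0.0), subgradient = b - a^T x = 23.0
  y^{k+1} = 0.0 + 0.25*23.0 = 5.75
Step 2: y^k = 5.75, reduced costs: (-22.75, -3.75)
  x^k = (6.0, 6.0), subgradient = b - a^T x = -13.0
  y^{k+1} = 5.75 + 0.25*-13.0 = 2.5
Step 3: y^k = 2.5, reduced costs: (-6.5, -0.5)
  x^k = (6.0, 6.0), subgradient = b - a^T x = -13.0
  y^{k+1} = 2.5 + 0.25*-13.0 = -0.75
Step 4: y^k = -0.75, reduced costs: (9.75, 2.75)
  x^k = (0.0, 0.0), subgradient = b - a^T x = 23.0
  y^{k+1} = -0.75 + 0.25*23.0 = 5.0
Dual objective at y_4 = 5.0: reduced costs (-19.0, -3.0), box minimizer x = (6.0, 6.0)
g(y_4) = b*y + (c1 - a1*y)*x1 + (c2 - a2*y)*x2 = 23*5.0 + (-19.0)*6.0 + (-3.0)*6.0 = 115.0 - 114.0 - 18.0 = -17.0
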